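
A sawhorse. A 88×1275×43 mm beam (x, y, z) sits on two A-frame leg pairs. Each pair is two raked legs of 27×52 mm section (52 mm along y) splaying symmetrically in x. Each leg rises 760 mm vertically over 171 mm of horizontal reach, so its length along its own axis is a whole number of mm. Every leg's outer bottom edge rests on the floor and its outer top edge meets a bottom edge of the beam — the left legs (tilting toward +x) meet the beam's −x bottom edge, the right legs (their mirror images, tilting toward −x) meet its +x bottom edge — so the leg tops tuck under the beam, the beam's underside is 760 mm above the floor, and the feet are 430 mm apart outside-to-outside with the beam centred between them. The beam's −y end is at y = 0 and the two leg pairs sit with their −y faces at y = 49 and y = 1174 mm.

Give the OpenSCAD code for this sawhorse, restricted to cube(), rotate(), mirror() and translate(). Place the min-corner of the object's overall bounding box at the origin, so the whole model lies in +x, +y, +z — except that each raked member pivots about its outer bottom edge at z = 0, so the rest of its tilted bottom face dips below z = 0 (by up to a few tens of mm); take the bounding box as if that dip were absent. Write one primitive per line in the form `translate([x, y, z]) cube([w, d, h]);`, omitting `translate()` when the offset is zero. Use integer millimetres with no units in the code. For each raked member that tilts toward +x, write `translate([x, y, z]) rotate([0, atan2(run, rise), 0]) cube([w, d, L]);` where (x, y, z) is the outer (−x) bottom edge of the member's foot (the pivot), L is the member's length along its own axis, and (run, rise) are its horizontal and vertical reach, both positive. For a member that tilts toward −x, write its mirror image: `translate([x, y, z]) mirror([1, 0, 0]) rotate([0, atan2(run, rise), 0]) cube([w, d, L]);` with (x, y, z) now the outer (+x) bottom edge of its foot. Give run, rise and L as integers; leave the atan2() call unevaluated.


// leg length = √(171² + 760²) = 779
// right-leg outer foot x = 2·171 + 88 = 430
// beam min-corner = (171, 0, 760)
translate([171, 0, 760]) cube([88, 1275, 43]);
translate([0, 49, 0]) rotate([0, atan2(171, 760), 0]) cube([27, 52, 779]);
translate([430, 49, 0]) mirror([1, 0, 0]) rotate([0, atan2(171, 760), 0]) cube([27, 52, 779]);
translate([0, 1174, 0]) rotate([0, atan2(171, 760), 0]) cube([27, 52, 779]);
translate([430, 1174, 0]) mirror([1, 0, 0]) rotate([0, atan2(171, 760), 0]) cube([27, 52, 779]);


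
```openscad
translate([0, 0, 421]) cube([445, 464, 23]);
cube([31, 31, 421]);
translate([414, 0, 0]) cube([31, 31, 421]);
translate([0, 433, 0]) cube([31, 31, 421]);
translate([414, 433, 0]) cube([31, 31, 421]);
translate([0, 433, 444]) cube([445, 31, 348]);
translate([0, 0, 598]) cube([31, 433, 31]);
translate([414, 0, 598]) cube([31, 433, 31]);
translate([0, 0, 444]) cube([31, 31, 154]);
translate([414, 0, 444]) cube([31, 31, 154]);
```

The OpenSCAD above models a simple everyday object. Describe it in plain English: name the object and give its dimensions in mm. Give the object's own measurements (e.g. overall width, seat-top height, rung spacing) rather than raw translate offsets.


A chair. The seat is a 445×464×23 mm slab with its top at z = 444 mm, on four 31×31 mm corner legs (flush with the seat edges, standing on z = 0). A flat backrest 31 mm thick, 348 mm tall, spans the full seat width and rises from the seat top along its +y edge, rear face flush with the rear of the seat. Two armrests of 31×31 mm section run along each side from the seat's front edge to the front of the backrest, top faces 185 mm above the seat top and outer faces flush with the seat's x-edges; a 31×31 mm post under the front of each armrest stands on the seat at the front corner.


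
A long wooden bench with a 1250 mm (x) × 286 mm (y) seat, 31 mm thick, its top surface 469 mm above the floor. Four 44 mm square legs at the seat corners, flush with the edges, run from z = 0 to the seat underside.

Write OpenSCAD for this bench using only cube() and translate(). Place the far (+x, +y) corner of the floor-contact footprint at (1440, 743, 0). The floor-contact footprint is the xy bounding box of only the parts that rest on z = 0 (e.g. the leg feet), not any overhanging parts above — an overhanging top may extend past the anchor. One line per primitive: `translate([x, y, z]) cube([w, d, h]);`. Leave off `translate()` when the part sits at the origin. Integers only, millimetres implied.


translate([190, 457, 438]) cube([1250, 286, 31]);
translate([190, 457, 0]) cube([44, 44, 438]);
translate([190, 699, 0]) cube([44, 44, 438]);
translate([1396, 457, 0]) cube([44, 44, 438]);
translate([1396, 699, 0]) cube([44, 44, 438]);


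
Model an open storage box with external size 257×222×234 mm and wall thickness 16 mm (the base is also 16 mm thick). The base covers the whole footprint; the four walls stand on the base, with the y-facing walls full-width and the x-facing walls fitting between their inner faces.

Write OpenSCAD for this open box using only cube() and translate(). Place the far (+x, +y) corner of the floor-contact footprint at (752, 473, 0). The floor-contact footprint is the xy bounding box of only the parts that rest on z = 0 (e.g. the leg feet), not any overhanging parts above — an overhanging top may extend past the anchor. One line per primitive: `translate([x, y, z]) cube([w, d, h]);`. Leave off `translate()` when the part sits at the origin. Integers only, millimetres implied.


translate([495, 251, 0]) cube([257, 222, 16]);
translate([495, 251, 16]) cube([257, 16, 218]);
translate([495, 457, 16]) cube([257, 16, 218]);
translate([495, 267, 16]) cube([16, 190, 218]);
translate([736, 267, 16]) cube([16, 190, 218]);


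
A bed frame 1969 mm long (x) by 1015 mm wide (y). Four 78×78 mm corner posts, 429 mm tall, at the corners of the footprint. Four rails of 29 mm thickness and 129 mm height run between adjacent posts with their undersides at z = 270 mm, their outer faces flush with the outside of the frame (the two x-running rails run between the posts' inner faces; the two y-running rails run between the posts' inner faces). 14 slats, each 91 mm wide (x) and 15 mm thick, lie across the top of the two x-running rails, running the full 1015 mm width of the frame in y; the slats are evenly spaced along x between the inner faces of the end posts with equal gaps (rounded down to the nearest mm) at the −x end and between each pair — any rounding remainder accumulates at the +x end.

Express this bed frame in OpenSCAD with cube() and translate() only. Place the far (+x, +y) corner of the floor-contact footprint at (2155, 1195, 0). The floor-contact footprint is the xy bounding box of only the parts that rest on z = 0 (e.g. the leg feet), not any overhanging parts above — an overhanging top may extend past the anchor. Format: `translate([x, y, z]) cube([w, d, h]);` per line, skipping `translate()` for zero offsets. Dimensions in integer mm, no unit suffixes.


translate([186, 180, 0]) cube([78, 78, 429]);
translate([186, 1117, 0]) cube([78, 78, 429]);
translate([2077, 180, 0]) cube([78, 78, 429]);
translate([2077, 1117, 0]) cube([78, 78, 429]);
translate([264, 180, 270]) cube([1813, 29, 129]);
translate([264, 1166, 270]) cube([1813, 29, 129]);
translate([186, 258, 270]) cube([29, 859, 129]);
translate([2126, 258, 270]) cube([29, 859, 129]);
translate([299, 180, 399]) cube([91, 1015, 15]);
translate([425, 180, 399]) cube([91, 1015, 15]);
translate([551, 180, 399]) cube([91, 1015, 15]);
translate([677, 180, 399]) cube([91, 1015, 15]);
translate([803, 180, 399]) cube([91, 1015, 15]);
translate([929, 180, 399]) cube([91, 1015, 15]);
translate([1055, 180, 399]) cube([91, 1015, 15]);
translate([1181, 180, 399]) cube([91, 1015, 15]);
translate([1307, 180, 399]) cube([91, 1015, 15]);
translate([1433, 180, 399]) cube([91, 1015, 15]);
translate([1559, 180, 399]) cube([91, 1015, 15]);
translate([1685, 180, 399]) cube([91, 1015, 15]);
translate([1811, 180, 399]) cube([91, 1015, 15]);
translate([1937, 180, 399]) cube([91, 1015, 15]);


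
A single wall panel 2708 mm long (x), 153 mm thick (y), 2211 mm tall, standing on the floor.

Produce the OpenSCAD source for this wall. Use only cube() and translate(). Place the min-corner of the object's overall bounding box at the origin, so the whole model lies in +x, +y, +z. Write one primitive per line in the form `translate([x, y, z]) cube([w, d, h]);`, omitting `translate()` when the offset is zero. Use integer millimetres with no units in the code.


cube([2708, 153, 2211]);


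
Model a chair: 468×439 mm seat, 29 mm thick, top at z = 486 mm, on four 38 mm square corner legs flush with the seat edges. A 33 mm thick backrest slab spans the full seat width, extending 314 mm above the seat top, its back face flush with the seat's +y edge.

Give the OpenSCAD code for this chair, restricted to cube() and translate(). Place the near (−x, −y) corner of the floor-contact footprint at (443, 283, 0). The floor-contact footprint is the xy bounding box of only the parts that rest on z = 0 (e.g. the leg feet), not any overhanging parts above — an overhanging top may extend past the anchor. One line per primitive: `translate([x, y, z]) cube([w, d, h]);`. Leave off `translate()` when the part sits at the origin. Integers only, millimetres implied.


translate([443, 283, 457]) cube([468, 439, 29]);
translate([443, 283, 0]) cube([38, 38, 457]);
translate([873, 283, 0]) cube([38, 38, 457]);
translate([443, 684, 0]) cube([38, 38, 457]);
translate([873, 684, 0]) cube([38, 38, 457]);
translate([443, 689, 486]) cube([468, 33, 314]);


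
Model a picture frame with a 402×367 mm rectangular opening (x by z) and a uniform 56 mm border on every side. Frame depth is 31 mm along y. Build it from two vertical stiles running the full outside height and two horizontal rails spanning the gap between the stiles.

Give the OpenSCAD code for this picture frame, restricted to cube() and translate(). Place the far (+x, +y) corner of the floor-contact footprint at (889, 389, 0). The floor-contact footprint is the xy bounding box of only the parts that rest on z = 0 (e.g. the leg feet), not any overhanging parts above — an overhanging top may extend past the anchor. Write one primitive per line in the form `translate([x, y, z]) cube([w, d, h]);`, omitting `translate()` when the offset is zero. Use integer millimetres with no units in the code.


translate([375, 358, 0]) cube([56, 31, 479]);
translate([833, 358, 0]) cube([56, 31, 479]);
translate([431, 358, 0]) cube([402, 31, 56]);
translate([431, 358, 423]) cube([402, 31, 56]);


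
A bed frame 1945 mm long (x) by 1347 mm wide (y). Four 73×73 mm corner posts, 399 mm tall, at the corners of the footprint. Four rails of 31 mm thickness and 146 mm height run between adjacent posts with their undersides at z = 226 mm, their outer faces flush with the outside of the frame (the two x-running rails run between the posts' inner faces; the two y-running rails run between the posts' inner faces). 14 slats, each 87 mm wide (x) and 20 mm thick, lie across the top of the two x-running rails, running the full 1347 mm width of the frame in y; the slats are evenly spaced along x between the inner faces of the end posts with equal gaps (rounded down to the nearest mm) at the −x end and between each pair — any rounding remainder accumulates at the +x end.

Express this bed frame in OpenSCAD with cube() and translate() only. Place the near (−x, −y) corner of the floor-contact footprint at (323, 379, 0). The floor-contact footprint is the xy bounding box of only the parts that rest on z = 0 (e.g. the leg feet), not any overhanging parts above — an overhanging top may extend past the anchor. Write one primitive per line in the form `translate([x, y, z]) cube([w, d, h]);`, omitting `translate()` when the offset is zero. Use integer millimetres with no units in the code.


// slat z = rail_z + rail_h = 226 + 146 = 372
// slat gap = ⌊(1799 − 14·87) / 15⌋ = 38
translate([323, 379, 0]) cube([73, 73, 399]);
translate([323, 1653, 0]) cube([73, 73, 399]);
translate([2195, 379, 0]) cube([73, 73, 399]);
translate([2195, 1653, 0]) cube([73, 73, 399]);
translate([396, 379, 226]) cube([1799, 31, 146]);
translate([396, 1695, 226]) cube([1799, 31, 146]);
translate([323, 452, 226]) cube([31, 1201, 146]);
translate([2237, 452, 226]) cube([31, 1201, 146]);
translate([434, 379, 372]) cube([87, 1347, 20]);
translate([559, 379, 372]) cube([87, 1347, 20]);
translate([684, 379, 372]) cube([87, 1347, 20]);
translate([809, 379, 372]) cube([87, 1347, 20]);
translate([934, 379, 372]) cube([87, 1347, 20]);
translate([1059, 379, 372]) cube([87, 1347, 20]);
translate([1184, 379, 372]) cube([87, 1347, 20]);
translate([1309, 379, 372]) cube([87, 1347, 20]);
translate([1434, 379, 372]) cube([87, 1347, 20]);
translate([1559, 379, 372]) cube([87, 1347, 20]);
translate([1684, 379, 372]) cube([87, 1347, 20]);
translate([1809, 379, 372]) cube([87, 1347, 20]);
translate([1934, 379, 372]) cube([87, 1347, 20]);
translate([2059, 379, 372]) cube([87, 1347, 20]);


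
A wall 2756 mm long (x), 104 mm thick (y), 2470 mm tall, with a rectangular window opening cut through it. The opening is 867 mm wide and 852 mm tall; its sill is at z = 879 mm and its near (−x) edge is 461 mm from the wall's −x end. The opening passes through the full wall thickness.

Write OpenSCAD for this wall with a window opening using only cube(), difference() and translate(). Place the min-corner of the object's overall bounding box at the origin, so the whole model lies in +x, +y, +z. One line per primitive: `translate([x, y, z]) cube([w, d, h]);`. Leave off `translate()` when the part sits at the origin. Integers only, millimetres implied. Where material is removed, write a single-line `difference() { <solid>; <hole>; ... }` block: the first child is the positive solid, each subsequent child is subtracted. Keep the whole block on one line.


difference() { cube([2756, 104, 2470]); translate([461, 0, 879]) cube([867, 104, 852]); }


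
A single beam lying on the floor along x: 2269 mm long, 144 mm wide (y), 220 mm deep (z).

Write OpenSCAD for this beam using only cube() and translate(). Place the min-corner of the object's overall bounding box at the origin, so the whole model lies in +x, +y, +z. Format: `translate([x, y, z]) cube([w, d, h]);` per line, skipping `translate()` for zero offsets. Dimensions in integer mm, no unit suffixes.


cube([2269, 144, 220]);


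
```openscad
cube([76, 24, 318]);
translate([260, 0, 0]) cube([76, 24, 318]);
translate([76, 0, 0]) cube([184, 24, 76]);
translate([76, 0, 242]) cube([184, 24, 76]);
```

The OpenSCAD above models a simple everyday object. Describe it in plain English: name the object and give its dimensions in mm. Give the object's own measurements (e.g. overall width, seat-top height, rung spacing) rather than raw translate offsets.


A rectangular picture frame lying in the x–z plane (depth along y). The opening is 184 mm wide (x) by 166 mm tall (z), surrounded by a border 76 mm wide on all four sides. The frame is 24 mm deep and is made of two full-height vertical stiles with two horizontal rails fitted between them.


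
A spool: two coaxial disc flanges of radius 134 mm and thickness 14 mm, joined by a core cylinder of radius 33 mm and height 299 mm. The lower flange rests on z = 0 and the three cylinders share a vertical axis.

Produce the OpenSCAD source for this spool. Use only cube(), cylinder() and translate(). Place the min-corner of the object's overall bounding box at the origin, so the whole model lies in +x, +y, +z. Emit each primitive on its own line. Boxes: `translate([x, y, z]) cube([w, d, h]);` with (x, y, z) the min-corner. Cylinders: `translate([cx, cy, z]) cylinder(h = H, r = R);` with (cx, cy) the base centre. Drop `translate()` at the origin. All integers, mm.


translate([134, 134, 0]) cylinder(h = 14, r = 134);
translate([134, 134, 14]) cylinder(h = 299, r = 33);
translate([134, 134, 313]) cylinder(h = 14, r = 134);


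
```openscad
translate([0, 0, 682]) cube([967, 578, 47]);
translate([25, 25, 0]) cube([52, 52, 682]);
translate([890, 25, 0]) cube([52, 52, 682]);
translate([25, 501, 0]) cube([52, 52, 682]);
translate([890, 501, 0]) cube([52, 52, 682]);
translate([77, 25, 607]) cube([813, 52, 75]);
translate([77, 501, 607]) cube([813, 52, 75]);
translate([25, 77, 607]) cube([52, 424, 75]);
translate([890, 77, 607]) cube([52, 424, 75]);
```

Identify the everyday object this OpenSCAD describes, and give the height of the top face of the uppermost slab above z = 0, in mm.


A table. The table height is 729 mm.

A 967×578×47 slab sits at z = 682 on four 52 mm square posts — a table. The top surface is at 682 + 47 = 729 mm.


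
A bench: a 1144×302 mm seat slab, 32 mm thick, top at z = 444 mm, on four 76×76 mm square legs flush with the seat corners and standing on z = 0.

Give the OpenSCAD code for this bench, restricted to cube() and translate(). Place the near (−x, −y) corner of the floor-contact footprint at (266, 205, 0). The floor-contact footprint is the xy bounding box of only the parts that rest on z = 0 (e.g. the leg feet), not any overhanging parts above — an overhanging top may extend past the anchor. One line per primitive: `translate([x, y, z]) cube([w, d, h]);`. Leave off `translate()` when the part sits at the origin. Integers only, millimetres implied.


translate([266, 205, 412]) cube([1144, 302, 32]);
translate([266, 205, 0]) cube([76, 76, 412]);
translate([266, 431, 0]) cube([76, 76, 412]);
translate([1334, 205, 0]) cube([76, 76, 412]);
translate([1334, 431, 0]) cube([76, 76, 412]);


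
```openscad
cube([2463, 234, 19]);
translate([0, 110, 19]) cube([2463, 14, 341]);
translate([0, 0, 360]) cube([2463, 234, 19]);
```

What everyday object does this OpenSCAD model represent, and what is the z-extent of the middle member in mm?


An I-beam. The web height is 341 mm.

Two wide flanges with a thin centred web — an I-beam. Overall 379 mm minus two 19 mm flanges gives a web of 379 − 2·19 = 341 mm.


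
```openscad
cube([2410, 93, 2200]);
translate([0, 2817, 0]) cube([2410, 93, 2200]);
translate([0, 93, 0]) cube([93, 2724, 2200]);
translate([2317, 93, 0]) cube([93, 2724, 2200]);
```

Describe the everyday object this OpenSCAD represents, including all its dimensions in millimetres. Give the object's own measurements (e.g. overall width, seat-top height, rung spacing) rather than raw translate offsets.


The wall frame of a small rectangular building: four walls, each 2200 mm tall and 93 mm thick, enclosing a footprint 2410 mm (x) by 2910 mm (y) outside-to-outside, with no floor or roof. The front and back walls (the −y and +y sides) span the full width; the two side walls fit between them.


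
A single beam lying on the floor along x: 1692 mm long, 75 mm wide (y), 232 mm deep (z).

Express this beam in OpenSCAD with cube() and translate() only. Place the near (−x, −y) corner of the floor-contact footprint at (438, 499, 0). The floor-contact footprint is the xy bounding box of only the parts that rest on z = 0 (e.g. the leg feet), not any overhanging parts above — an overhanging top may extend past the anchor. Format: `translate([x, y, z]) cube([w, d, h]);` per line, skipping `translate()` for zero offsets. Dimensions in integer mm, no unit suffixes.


translate([438, 499, 0]) cube([1692, 75, 232]);


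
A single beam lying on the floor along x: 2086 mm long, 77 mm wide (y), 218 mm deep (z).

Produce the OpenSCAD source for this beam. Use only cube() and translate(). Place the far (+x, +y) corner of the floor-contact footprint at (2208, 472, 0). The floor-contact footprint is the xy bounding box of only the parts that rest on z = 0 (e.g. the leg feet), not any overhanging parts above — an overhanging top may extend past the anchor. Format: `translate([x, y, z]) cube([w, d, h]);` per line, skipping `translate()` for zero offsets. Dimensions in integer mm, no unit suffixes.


translate([122, 395, 0]) cube([2086, 77, 218]);


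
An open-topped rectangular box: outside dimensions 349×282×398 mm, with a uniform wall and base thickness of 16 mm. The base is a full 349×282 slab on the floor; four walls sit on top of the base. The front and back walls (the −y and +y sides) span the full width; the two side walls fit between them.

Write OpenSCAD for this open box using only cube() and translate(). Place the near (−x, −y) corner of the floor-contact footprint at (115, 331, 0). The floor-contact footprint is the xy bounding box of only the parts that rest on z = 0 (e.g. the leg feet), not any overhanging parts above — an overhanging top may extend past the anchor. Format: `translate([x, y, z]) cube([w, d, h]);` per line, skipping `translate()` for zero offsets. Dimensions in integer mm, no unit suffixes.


translate([115, 331, 0]) cube([349, 282, 16]);
translate([115, 331, 16]) cube([349, 16, 382]);
translate([115, 597, 16]) cube([349, 16, 382]);
translate([115, 347, 16]) cube([16, 250, 382]);
translate([448, 347, 16]) cube([16, 250, 382]);


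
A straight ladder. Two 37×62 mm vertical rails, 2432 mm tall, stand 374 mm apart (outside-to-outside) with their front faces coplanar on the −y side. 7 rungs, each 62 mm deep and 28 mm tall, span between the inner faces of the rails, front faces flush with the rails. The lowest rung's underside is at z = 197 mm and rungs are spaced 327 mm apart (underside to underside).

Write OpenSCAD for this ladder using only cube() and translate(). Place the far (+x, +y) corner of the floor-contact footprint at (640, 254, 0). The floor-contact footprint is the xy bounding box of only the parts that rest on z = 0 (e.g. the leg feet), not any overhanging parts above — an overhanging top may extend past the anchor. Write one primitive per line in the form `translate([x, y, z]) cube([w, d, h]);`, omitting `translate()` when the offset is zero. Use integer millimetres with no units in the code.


translate([266, 192, 0]) cube([37, 62, 2432]);
translate([603, 192, 0]) cube([37, 62, 2432]);
translate([303, 192, 197]) cube([300, 62, 28]);
translate([303, 192, 524]) cube([300, 62, 28]);
translate([303, 192, 851]) cube([300, 62, 28]);
translate([303, 192, 1178]) cube([300, 62, 28]);
translate([303, 192, 1505]) cube([300, 62, 28]);
translate([303, 192, 1832]) cube([300, 62, 28]);
translate([303, 192, 2159]) cube([300, 62, 28]);


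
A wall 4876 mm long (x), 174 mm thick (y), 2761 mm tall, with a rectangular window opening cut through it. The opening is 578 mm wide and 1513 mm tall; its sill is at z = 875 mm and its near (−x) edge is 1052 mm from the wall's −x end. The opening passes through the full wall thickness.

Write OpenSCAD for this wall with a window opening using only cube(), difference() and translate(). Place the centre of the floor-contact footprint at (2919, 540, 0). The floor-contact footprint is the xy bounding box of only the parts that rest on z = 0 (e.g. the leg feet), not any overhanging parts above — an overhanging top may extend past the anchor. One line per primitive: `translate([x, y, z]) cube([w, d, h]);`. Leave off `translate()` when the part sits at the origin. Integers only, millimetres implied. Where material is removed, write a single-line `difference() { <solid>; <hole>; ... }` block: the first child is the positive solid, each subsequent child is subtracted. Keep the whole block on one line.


difference() { translate([481, 453, 0]) cube([4876, 174, 2761]); translate([1533, 453, 875]) cube([578, 174, 1513]); }


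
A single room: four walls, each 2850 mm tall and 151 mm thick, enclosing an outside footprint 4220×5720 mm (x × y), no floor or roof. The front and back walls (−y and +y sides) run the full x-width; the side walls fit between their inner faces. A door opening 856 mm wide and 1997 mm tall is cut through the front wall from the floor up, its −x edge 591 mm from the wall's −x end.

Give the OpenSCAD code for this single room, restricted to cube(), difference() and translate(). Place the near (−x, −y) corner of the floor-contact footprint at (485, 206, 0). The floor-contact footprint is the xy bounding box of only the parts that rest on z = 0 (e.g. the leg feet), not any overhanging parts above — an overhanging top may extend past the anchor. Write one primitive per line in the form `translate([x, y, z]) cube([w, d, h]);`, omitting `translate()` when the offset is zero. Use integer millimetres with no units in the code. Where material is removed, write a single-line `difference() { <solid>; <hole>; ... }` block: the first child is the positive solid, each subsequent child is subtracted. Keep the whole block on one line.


difference() { translate([485, 206, 0]) cube([4220, 151, 2850]); translate([1076, 206, 0]) cube([856, 151, 1997]); }
translate([485, 5775, 0]) cube([4220, 151, 2850]);
translate([485, 357, 0]) cube([151, 5418, 2850]);
translate([4554, 357, 0]) cube([151, 5418, 2850]);


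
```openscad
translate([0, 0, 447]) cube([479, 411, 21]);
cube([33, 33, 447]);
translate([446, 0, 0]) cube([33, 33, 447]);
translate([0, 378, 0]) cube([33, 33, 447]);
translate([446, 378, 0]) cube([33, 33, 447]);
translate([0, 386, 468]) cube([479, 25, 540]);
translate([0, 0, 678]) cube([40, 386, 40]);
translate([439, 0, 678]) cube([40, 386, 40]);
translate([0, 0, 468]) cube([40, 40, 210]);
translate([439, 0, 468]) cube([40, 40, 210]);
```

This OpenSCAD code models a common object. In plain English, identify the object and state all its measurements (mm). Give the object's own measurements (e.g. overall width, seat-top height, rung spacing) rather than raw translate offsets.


A chair. The seat is a 479×411×21 mm slab with its top at z = 468 mm, on four 33×33 mm corner legs (flush with the seat edges, standing on z = 0). A flat backrest 25 mm thick, 540 mm tall, spans the full seat width and rises from the seat top along its +y edge, rear face flush with the rear of the seat. Two armrests of 40×40 mm section run along each side from the seat's front edge to the front of the backrest, top faces 250 mm above the seat top and outer faces flush with the seat's x-edges; a 40×40 mm post under the front of each armrest stands on the seat at the front corner.


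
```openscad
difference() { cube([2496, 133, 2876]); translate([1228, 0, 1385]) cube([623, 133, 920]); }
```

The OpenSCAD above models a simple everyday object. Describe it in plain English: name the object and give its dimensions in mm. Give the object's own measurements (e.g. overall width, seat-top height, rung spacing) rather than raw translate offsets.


A wall 2496 mm long (x), 133 mm thick (y), 2876 mm tall, with a rectangular window opening cut through it. The opening is 623 mm wide and 920 mm tall; its sill is at z = 1385 mm and its near (−x) edge is 1228 mm from the wall's −x end. The opening passes through the full wall thickness.


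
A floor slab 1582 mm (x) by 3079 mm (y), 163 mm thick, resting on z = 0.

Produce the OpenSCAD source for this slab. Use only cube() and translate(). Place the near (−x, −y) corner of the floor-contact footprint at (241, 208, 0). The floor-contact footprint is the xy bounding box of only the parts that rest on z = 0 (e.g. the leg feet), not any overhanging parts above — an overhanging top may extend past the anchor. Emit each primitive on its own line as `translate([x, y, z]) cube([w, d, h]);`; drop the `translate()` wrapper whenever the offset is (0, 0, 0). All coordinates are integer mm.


translate([241, 208, 0]) cube([1582, 3079, 163]);


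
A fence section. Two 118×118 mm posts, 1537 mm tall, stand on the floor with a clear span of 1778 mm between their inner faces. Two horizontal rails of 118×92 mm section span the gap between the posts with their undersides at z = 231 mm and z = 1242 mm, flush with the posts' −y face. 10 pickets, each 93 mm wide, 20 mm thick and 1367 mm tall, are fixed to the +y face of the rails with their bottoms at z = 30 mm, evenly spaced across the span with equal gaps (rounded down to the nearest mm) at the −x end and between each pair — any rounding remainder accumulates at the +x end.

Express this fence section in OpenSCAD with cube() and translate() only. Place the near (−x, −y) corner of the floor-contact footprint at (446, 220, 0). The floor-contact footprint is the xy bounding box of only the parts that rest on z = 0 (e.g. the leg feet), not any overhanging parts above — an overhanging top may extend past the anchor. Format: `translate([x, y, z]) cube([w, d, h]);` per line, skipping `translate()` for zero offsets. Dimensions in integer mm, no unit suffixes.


translate([446, 220, 0]) cube([118, 118, 1537]);
translate([2342, 220, 0]) cube([118, 118, 1537]);
translate([564, 220, 231]) cube([1778, 118, 92]);
translate([564, 220, 1242]) cube([1778, 118, 92]);
translate([641, 338, 30]) cube([93, 20, 1367]);
translate([811, 338, 30]) cube([93, 20, 1367]);
translate([981, 338, 30]) cube([93, 20, 1367]);
translate([1151, 338, 30]) cube([93, 20, 1367]);
translate([1321, 338, 30]) cube([93, 20, 1367]);
translate([1491, 338, 30]) cube([93, 20, 1367]);
translate([1661, 338, 30]) cube([93, 20, 1367]);
translate([1831, 338, 30]) cube([93, 20, 1367]);
translate([2001, 338, 30]) cube([93, 20, 1367]);
translate([2171, 338, 30]) cube([93, 20, 1367]);


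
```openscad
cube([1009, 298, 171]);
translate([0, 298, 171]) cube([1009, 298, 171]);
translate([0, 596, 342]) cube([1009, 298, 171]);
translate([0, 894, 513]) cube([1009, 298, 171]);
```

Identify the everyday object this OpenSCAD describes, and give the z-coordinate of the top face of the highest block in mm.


A staircase. The total rise is 684 mm.

4 identical blocks, each offset up and back from the previous — a staircase. Each step is 171 mm tall and there are 4 of them, so the total rise is 4 × 171 = 684 mm.


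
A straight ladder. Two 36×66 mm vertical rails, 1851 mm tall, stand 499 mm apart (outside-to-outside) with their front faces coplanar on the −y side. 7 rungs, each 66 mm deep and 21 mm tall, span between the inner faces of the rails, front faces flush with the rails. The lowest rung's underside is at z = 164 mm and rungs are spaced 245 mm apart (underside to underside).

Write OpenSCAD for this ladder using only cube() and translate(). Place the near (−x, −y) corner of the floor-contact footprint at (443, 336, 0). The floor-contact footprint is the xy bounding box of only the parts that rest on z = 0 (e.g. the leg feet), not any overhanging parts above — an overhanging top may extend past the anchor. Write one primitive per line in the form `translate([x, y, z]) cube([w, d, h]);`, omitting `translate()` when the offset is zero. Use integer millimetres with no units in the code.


translate([443, 336, 0]) cube([36, 66, 1851]);
translate([906, 336, 0]) cube([36, 66, 1851]);
translate([479, 336, 164]) cube([427, 66, 21]);
translate([479, 336, 409]) cube([427, 66, 21]);
translate([479, 336, 654]) cube([427, 66, 21]);
translate([479, 336, 899]) cube([427, 66, 21]);
translate([479, 336, 1144]) cube([427, 66, 21]);
translate([479, 336, 1389]) cube([427, 66, 21]);
translate([479, 336, 1634]) cube([427, 66, 21]);


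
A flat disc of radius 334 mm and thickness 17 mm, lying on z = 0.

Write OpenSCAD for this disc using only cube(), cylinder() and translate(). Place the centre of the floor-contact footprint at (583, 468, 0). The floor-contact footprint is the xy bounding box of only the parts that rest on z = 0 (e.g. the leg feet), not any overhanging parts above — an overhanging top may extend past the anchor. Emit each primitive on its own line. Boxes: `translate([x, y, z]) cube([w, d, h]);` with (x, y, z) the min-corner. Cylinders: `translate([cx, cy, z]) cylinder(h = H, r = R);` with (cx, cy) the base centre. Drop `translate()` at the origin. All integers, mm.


translate([583, 468, 0]) cylinder(h = 17, r = 334);


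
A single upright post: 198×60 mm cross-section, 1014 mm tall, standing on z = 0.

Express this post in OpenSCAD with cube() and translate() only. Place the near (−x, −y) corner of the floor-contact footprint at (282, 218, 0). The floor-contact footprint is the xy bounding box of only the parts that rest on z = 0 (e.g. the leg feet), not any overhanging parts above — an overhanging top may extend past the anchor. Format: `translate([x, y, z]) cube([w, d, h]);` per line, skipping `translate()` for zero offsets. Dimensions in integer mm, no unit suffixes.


translate([282, 218, 0]) cube([198, 60, 1014]);


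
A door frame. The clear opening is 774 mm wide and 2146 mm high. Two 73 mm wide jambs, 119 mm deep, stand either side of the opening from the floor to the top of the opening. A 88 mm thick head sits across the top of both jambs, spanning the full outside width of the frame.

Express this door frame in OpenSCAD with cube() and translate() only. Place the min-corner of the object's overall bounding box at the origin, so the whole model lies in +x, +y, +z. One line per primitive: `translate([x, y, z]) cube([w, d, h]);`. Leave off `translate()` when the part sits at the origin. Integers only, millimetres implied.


cube([73, 119, 2146]);
translate([847, 0, 0]) cube([73, 119, 2146]);
translate([0, 0, 2146]) cube([920, 119, 88]);


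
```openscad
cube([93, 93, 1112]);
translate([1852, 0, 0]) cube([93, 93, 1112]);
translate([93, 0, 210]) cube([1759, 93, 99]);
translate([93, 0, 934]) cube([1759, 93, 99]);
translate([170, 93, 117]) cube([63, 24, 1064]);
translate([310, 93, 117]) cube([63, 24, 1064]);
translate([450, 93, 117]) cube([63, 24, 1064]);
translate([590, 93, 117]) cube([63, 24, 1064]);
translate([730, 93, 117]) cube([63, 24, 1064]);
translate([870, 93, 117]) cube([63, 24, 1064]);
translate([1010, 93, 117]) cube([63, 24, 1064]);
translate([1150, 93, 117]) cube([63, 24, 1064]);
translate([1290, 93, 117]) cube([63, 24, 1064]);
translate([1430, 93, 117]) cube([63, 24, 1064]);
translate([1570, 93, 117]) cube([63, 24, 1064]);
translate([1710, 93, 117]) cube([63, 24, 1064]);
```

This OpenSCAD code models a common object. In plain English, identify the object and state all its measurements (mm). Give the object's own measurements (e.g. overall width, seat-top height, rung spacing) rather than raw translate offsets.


A fence section. Two 93×93 mm posts, 1112 mm tall, stand on the floor with a clear span of 1759 mm between their inner faces. Two horizontal rails of 93×99 mm section span the gap between the posts with their undersides at z = 210 mm and z = 934 mm, flush with the posts' −y face. 12 pickets, each 63 mm wide, 24 mm thick and 1064 mm tall, are fixed to the +y face of the rails with their bottoms at z = 117 mm, spaced across the span with a 77 mm gap after the −x post and between neighbouring pickets, with 79 mm left before the +x post.


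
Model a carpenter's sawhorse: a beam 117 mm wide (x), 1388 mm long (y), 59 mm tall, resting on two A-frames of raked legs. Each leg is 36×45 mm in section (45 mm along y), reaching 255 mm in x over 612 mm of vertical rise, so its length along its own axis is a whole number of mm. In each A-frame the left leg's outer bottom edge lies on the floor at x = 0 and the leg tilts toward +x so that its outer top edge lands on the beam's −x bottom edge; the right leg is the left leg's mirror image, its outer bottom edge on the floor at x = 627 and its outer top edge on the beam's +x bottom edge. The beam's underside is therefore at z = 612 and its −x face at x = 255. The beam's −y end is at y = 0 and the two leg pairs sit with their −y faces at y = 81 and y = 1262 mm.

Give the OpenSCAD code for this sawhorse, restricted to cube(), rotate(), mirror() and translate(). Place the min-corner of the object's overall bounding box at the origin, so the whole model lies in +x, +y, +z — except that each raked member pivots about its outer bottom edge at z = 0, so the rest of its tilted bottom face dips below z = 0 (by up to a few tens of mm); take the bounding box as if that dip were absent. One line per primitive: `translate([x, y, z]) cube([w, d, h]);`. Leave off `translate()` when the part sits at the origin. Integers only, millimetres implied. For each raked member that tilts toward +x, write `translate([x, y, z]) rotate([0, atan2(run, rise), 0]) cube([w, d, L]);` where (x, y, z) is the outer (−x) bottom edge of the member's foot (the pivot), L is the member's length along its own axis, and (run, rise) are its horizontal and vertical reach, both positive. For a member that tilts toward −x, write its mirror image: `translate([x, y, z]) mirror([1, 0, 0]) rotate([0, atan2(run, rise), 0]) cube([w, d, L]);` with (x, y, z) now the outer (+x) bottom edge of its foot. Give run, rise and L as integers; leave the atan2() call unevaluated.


// leg length = √(255² + 612²) = 663
// right-leg outer foot x = 2·255 + 117 = 627
// beam min-corner = (255, 0, 612)
translate([255, 0, 612]) cube([117, 1388, 59]);
translate([0, 81, 0]) rotate([0, atan2(255, 612), 0]) cube([36, 45, 663]);
translate([627, 81, 0]) mirror([1, 0, 0]) rotate([0, atan2(255, 612), 0]) cube([36, 45, 663]);
translate([0, 1262, 0]) rotate([0, atan2(255, 612), 0]) cube([36, 45, 663]);
translate([627, 1262, 0]) mirror([1, 0, 0]) rotate([0, atan2(255, 612), 0]) cube([36, 45, 663]);


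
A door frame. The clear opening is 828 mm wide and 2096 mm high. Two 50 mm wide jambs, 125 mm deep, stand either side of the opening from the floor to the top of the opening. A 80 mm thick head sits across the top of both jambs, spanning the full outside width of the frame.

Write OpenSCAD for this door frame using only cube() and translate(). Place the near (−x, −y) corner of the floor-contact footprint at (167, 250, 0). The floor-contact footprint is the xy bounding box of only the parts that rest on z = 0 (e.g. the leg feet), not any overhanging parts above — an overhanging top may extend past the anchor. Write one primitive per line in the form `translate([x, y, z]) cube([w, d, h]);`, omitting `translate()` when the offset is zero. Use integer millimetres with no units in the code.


translate([167, 250, 0]) cube([50, 125, 2096]);
translate([1045, 250, 0]) cube([50, 125, 2096]);
translate([167, 250, 2096]) cube([928, 125, 80]);


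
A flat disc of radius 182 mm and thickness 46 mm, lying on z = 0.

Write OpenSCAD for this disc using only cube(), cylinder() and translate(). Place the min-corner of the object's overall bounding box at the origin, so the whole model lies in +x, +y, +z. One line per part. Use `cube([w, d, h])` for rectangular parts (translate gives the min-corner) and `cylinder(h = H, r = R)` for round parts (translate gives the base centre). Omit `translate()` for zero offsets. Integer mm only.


translate([182, 182, 0]) cylinder(h = 46, r = 182);


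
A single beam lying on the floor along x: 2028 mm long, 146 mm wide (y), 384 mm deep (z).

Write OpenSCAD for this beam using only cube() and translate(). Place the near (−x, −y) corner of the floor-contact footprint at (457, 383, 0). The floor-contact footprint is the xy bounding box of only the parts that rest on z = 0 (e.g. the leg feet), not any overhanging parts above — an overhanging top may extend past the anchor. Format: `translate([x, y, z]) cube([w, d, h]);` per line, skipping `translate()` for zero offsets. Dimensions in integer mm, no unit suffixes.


translate([457, 383, 0]) cube([2028, 146, 384]);


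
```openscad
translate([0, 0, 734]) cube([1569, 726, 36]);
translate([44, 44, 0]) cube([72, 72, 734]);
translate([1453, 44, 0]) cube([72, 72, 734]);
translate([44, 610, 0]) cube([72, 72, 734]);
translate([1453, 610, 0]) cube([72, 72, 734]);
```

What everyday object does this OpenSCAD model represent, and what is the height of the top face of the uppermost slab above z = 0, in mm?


A table. The table height is 770 mm.

A 1569×726×36 slab sits at z = 734 on four 72 mm square posts — a table. The top surface is at 734 + 36 = 770 mm.


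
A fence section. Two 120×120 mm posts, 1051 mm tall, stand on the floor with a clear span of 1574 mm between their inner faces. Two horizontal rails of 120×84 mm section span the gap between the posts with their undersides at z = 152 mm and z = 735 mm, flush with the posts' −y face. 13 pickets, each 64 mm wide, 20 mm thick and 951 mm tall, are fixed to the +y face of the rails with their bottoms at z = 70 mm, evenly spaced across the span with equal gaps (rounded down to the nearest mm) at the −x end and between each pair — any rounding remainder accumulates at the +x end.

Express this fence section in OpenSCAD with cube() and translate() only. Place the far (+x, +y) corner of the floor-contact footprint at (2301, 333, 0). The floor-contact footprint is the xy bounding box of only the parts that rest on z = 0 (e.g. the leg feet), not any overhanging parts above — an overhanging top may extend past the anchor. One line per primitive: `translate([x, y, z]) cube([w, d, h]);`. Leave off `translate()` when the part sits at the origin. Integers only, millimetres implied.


translate([487, 213, 0]) cube([120, 120, 1051]);
translate([2181, 213, 0]) cube([120, 120, 1051]);
translate([607, 213, 152]) cube([1574, 120, 84]);
translate([607, 213, 735]) cube([1574, 120, 84]);
translate([660, 333, 70]) cube([64, 20, 951]);
translate([777, 333, 70]) cube([64, 20, 951]);
translate([894, 333, 70]) cube([64, 20, 951]);
translate([1011, 333, 70]) cube([64, 20, 951]);
translate([1128, 333, 70]) cube([64, 20, 951]);
translate([1245, 333, 70]) cube([64, 20, 951]);
translate([1362, 333, 70]) cube([64, 20, 951]);
translate([1479, 333, 70]) cube([64, 20, 951]);
translate([1596, 333, 70]) cube([64, 20, 951]);
translate([1713, 333, 70]) cube([64, 20, 951]);
translate([1830, 333, 70]) cube([64, 20, 951]);
translate([1947, 333, 70]) cube([64, 20, 951]);
translate([2064, 333, 70]) cube([64, 20, 951]);
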